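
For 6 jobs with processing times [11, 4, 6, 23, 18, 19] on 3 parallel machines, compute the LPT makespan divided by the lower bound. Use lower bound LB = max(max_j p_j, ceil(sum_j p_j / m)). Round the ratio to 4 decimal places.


LPT order: [23, 19, 18, 11, 6, 4]
Machine loads after assignment: [27, 25, 29]
LPT makespan = 29
Lower bound = max(max_job, ceil(total/3)) = max(23, 27) = 27
Ratio = 29 / 27 = 1.0741

1.0741


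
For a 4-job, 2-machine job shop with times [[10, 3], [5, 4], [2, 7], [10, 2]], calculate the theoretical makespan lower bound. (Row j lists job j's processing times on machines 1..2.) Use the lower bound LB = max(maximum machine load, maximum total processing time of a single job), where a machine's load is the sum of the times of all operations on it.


Machine loads:
  Machine 1: 10 + 5 + 2 + 10 = 27
  Machine 2: 3 + 4 + 7 + 2 = 16
Max machine load = 27
Job totals:
  Job 1: 13
  Job 2: 9
  Job 3: 9
  Job 4: 12
Max job total = 13
Lower bound = max(27, 13) = 27

27


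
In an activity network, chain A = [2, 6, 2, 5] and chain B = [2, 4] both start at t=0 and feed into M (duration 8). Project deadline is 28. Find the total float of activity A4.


Forward pass: ES(A4) = sum of predecessors on chain A = 10
EF = ES + duration = 10 + 5 = 15
Backward pass: LF(M) = deadline = 28; LS(M) = 28 - 8 = 20
LF(A4) = LS(M) - sum(successors on chain A) = 20 - 0 = 20
LS = LF - duration = 20 - 5 = 15
Total float = LS - ES = 15 - 10 = 5

5


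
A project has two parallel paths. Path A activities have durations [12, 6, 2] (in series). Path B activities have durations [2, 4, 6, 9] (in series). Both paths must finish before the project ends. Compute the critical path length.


Path A total = 12 + 6 + 2 = 20
Path B total = 2 + 4 + 6 + 9 = 21
Critical path = longest path = max(20, 21) = 21

21


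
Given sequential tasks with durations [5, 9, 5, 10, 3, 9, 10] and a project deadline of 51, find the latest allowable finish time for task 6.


LF(activity 6) = deadline - sum of successor durations
Successors: activities 7 through 7 with durations [10]
Sum of successor durations = 10
LF = 51 - 10 = 41

41


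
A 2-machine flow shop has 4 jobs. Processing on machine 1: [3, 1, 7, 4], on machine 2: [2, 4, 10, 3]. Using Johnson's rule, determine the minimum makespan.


Apply Johnson's rule:
  Group 1 (a <= b): [(2, 1, 4), (3, 7, 10)]
  Group 2 (a > b): [(4, 4, 3), (1, 3, 2)]
Optimal job order: [2, 3, 4, 1]
Schedule:
  Job 2: M1 done at 1, M2 done at 5
  Job 3: M1 done at 8, M2 done at 18
  Job 4: M1 done at 12, M2 done at 21
  Job 1: M1 done at 15, M2 done at 23
Makespan = 23

23


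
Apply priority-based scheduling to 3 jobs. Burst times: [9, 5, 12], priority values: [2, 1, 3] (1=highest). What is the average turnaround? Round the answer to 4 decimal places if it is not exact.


Sort by priority (ascending = highest first):
Order: [(1, 5), (2, 9), (3, 12)]
Completion times:
  Priority 1, burst=5, C=5
  Priority 2, burst=9, C=14
  Priority 3, burst=12, C=26
Average turnaround = 45/3 = 15.0

15.0


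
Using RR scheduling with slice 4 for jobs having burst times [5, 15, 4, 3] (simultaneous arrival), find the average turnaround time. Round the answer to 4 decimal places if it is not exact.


Time quantum = 4
Execution trace:
  J1 runs 4 units, time = 4
  J2 runs 4 units, time = 8
  J3 runs 4 units, time = 12
  J4 runs 3 units, time = 15
  J1 runs 1 units, time = 16
  J2 runs 4 units, time = 20
  J2 runs 4 units, time = 24
  J2 runs 3 units, time = 27
Finish times: [16, 27, 12, 15]
Average turnaround = 70/4 = 17.5

17.5


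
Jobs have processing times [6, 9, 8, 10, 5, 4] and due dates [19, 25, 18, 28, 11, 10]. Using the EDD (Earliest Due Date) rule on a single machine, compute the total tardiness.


Sort by due date (EDD order): [(4, 10), (5, 11), (8, 18), (6, 19), (9, 25), (10, 28)]
Compute completion times and tardiness:
  Job 1: p=4, d=10, C=4, tardiness=max(0,4-10)=0
  Job 2: p=5, d=11, C=9, tardiness=max(0,9-11)=0
  Job 3: p=8, d=18, C=17, tardiness=max(0,17-18)=0
  Job 4: p=6, d=19, C=23, tardiness=max(0,23-19)=4
  Job 5: p=9, d=25, C=32, tardiness=max(0,32-25)=7
  Job 6: p=10, d=28, C=42, tardiness=max(0,42-28)=14
Total tardiness = 25

25


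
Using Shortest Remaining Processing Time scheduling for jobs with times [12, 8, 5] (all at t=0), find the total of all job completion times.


Since all jobs arrive at t=0, SRPT equals SPT ordering.
SPT order: [5, 8, 12]
Completion times:
  Job 1: p=5, C=5
  Job 2: p=8, C=13
  Job 3: p=12, C=25
Total completion time = 5 + 13 + 25 = 43

43


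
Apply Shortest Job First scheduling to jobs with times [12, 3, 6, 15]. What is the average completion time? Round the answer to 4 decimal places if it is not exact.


SJF order (ascending): [3, 6, 12, 15]
Completion times:
  Job 1: burst=3, C=3
  Job 2: burst=6, C=9
  Job 3: burst=12, C=21
  Job 4: burst=15, C=36
Average completion = 69/4 = 17.25

17.25


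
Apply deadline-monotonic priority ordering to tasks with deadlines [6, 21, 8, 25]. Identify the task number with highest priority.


Sort tasks by relative deadline (ascending):
  Task 1: deadline = 6
  Task 3: deadline = 8
  Task 2: deadline = 21
  Task 4: deadline = 25
Priority order (highest first): [1, 3, 2, 4]
Highest priority task = 1

1


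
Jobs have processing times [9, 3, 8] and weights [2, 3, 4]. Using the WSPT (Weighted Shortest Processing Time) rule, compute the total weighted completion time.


Compute p/w ratios and sort ascending (WSPT): [(3, 3), (8, 4), (9, 2)]
Compute weighted completion times:
  Job (p=3,w=3): C=3, w*C=3*3=9
  Job (p=8,w=4): C=11, w*C=4*11=44
  Job (p=9,w=2): C=20, w*C=2*20=40
Total weighted completion time = 93

93


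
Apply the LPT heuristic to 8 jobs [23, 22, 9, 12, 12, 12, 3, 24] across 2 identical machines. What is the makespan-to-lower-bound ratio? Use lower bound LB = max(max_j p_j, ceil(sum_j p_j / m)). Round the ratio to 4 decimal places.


LPT order: [24, 23, 22, 12, 12, 12, 9, 3]
Machine loads after assignment: [60, 57]
LPT makespan = 60
Lower bound = max(max_job, ceil(total/2)) = max(24, 59) = 59
Ratio = 60 / 59 = 1.0169

1.0169


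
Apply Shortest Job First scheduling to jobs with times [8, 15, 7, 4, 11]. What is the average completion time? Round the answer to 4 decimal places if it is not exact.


SJF order (ascending): [4, 7, 8, 11, 15]
Completion times:
  Job 1: burst=4, C=4
  Job 2: burst=7, C=11
  Job 3: burst=8, C=19
  Job 4: burst=11, C=30
  Job 5: burst=15, C=45
Average completion = 109/5 = 21.8

21.8


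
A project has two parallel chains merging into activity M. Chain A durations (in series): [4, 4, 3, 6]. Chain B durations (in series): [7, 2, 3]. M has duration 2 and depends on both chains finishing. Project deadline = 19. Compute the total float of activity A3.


Forward pass: ES(A3) = sum of predecessors on chain A = 8
EF = ES + duration = 8 + 3 = 11
Backward pass: LF(M) = deadline = 19; LS(M) = 19 - 2 = 17
LF(A3) = LS(M) - sum(successors on chain A) = 17 - 6 = 11
LS = LF - duration = 11 - 3 = 8
Total float = LS - ES = 8 - 8 = 0

0


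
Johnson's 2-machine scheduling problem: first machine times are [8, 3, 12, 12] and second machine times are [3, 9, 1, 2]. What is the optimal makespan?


Apply Johnson's rule:
  Group 1 (a <= b): [(2, 3, 9)]
  Group 2 (a > b): [(1, 8, 3), (4, 12, 2), (3, 12, 1)]
Optimal job order: [2, 1, 4, 3]
Schedule:
  Job 2: M1 done at 3, M2 done at 12
  Job 1: M1 done at 11, M2 done at 15
  Job 4: M1 done at 23, M2 done at 25
  Job 3: M1 done at 35, M2 done at 36
Makespan = 36

36


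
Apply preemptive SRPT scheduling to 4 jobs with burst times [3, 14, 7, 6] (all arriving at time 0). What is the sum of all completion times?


Since all jobs arrive at t=0, SRPT equals SPT ordering.
SPT order: [3, 6, 7, 14]
Completion times:
  Job 1: p=3, C=3
  Job 2: p=6, C=9
  Job 3: p=7, C=16
  Job 4: p=14, C=30
Total completion time = 3 + 9 + 16 + 30 = 58

58


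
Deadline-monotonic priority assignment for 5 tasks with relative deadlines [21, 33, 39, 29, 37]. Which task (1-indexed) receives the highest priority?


Sort tasks by relative deadline (ascending):
  Task 1: deadline = 21
  Task 4: deadline = 29
  Task 2: deadline = 33
  Task 5: deadline = 37
  Task 3: deadline = 39
Priority order (highest first): [1, 4, 2, 5, 3]
Highest priority task = 1

1


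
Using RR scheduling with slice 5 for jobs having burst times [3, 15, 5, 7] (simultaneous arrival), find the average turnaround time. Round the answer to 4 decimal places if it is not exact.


Time quantum = 5
Execution trace:
  J1 runs 3 units, time = 3
  J2 runs 5 units, time = 8
  J3 runs 5 units, time = 13
  J4 runs 5 units, time = 18
  J2 runs 5 units, time = 23
  J4 runs 2 units, time = 25
  J2 runs 5 units, time = 30
Finish times: [3, 30, 13, 25]
Average turnaround = 71/4 = 17.75

17.75


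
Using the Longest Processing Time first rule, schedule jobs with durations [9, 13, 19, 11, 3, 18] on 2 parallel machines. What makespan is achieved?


Sort jobs in decreasing order (LPT): [19, 18, 13, 11, 9, 3]
Assign each job to the least loaded machine:
  Machine 1: jobs [19, 11, 9], load = 39
  Machine 2: jobs [18, 13, 3], load = 34
Makespan = max load = 39

39


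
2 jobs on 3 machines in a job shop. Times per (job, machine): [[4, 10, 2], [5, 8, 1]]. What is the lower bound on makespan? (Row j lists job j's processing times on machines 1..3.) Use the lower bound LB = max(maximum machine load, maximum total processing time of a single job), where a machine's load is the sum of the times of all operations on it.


Machine loads:
  Machine 1: 4 + 5 = 9
  Machine 2: 10 + 8 = 18
  Machine 3: 2 + 1 = 3
Max machine load = 18
Job totals:
  Job 1: 16
  Job 2: 14
Max job total = 16
Lower bound = max(18, 16) = 18

18


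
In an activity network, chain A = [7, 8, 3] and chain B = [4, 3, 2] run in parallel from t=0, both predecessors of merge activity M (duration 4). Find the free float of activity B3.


ES(B3) = sum of predecessors on chain B = 7
EF(B3) = ES + duration = 7 + 2 = 9
Successor of B3 is M. ES(M) = max(sum(A), sum(B)) = max(18, 9) = 18
Free float = ES(successor) - EF(current) = 18 - 9 = 9

9


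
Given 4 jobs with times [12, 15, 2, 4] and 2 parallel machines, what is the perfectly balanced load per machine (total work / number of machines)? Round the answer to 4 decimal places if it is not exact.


Total processing time = 12 + 15 + 2 + 4 = 33
Number of machines = 2
Ideal balanced load = 33 / 2 = 16.5

16.5


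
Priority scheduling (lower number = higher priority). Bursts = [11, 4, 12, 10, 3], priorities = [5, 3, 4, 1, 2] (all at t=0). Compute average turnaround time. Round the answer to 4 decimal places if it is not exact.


Sort by priority (ascending = highest first):
Order: [(1, 10), (2, 3), (3, 4), (4, 12), (5, 11)]
Completion times:
  Priority 1, burst=10, C=10
  Priority 2, burst=3, C=13
  Priority 3, burst=4, C=17
  Priority 4, burst=12, C=29
  Priority 5, burst=11, C=40
Average turnaround = 109/5 = 21.8

21.8


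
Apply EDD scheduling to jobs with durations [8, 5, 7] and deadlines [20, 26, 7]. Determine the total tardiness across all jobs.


Sort by due date (EDD order): [(7, 7), (8, 20), (5, 26)]
Compute completion times and tardiness:
  Job 1: p=7, d=7, C=7, tardiness=max(0,7-7)=0
  Job 2: p=8, d=20, C=15, tardiness=max(0,15-20)=0
  Job 3: p=5, d=26, C=20, tardiness=max(0,20-26)=0
Total tardiness = 0

0


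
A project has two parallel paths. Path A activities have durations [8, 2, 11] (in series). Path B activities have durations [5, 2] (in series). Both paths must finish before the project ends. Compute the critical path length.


Path A total = 8 + 2 + 11 = 21
Path B total = 5 + 2 = 7
Critical path = longest path = max(21, 7) = 21

21


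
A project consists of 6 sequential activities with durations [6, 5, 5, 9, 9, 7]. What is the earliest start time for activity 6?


Activity 6 starts after activities 1 through 5 complete.
Predecessor durations: [6, 5, 5, 9, 9]
ES = 6 + 5 + 5 + 9 + 9 = 34

34


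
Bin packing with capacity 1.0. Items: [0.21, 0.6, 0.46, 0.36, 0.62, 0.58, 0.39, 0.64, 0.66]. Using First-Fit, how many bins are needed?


Place items sequentially using First-Fit:
  Item 0.21 -> new Bin 1
  Item 0.6 -> Bin 1 (now 0.81)
  Item 0.46 -> new Bin 2
  Item 0.36 -> Bin 2 (now 0.82)
  Item 0.62 -> new Bin 3
  Item 0.58 -> new Bin 4
  Item 0.39 -> Bin 4 (now 0.97)
  Item 0.64 -> new Bin 5
  Item 0.66 -> new Bin 6
Total bins used = 6

6


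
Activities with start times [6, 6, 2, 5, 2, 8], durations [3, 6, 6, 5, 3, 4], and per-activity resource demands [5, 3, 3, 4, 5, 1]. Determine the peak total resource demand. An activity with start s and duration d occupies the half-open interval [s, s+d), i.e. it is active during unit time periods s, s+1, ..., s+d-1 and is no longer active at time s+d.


Each activity i is active on [start_i, start_i + duration_i).
Compute total resource usage per time slot:
  t=0: active resources = [], total = 0
  t=1: active resources = [], total = 0
  t=2: active resources = [3, 5], total = 8
  t=3: active resources = [3, 5], total = 8
  t=4: active resources = [3, 5], total = 8
  t=5: active resources = [3, 4], total = 7
  t=6: active resources = [5, 3, 3, 4], total = 15
  t=7: active resources = [5, 3, 3, 4], total = 15
  t=8: active resources = [5, 3, 4, 1], total = 13
  t=9: active resources = [3, 4, 1], total = 8
  t=10: active resources = [3, 1], total = 4
  t=11: active resources = [3, 1], total = 4
Peak resource demand = 15

15


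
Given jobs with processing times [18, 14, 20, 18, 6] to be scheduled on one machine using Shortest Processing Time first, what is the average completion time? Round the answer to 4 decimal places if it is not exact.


Sort jobs by processing time (SPT order): [6, 14, 18, 18, 20]
Compute completion times sequentially:
  Job 1: processing = 6, completes at 6
  Job 2: processing = 14, completes at 20
  Job 3: processing = 18, completes at 38
  Job 4: processing = 18, completes at 56
  Job 5: processing = 20, completes at 76
Sum of completion times = 196
Average completion time = 196/5 = 39.2

39.2


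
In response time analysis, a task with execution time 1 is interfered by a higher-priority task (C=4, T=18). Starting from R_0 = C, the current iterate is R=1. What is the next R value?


R_next = C + ceil(R_prev / T_hp) * C_hp
ceil(1 / 18) = ceil(0.0556) = 1
Interference = 1 * 4 = 4
R_next = 1 + 4 = 5

5


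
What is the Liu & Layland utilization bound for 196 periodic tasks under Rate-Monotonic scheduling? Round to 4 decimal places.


Compute 2^(1/196) = 1.0035427259
Subtract 1: 1.0035427259 - 1 = 0.0035427259
Multiply by n: 196 * 0.0035427259 = 0.6943742764
Round to 4 dp: 0.6944

0.6944


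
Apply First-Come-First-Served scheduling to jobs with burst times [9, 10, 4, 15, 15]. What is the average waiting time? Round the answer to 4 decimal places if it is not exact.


FCFS order (as given): [9, 10, 4, 15, 15]
Waiting times:
  Job 1: wait = 0
  Job 2: wait = 9
  Job 3: wait = 19
  Job 4: wait = 23
  Job 5: wait = 38
Sum of waiting times = 89
Average waiting time = 89/5 = 17.8

17.8


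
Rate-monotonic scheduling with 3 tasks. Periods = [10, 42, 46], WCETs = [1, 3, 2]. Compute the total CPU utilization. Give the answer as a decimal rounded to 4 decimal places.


Compute individual utilizations (exact fractions):
  Task 1: C/T = 1/10 (approx. 0.1)
  Task 2: C/T = 3/42 = 1/14 (approx. 0.0714)
  Task 3: C/T = 2/46 = 1/23 (approx. 0.0435)
Total utilization U = 1/10 + 1/14 + 1/23 = 173/805
Rounded to 4 decimal places: U = 0.2149
RM (Liu & Layland) bound for 3 tasks = 0.779763; compare with U = 173/805 (approx. 0.214907)
U <= bound, so schedulable by RM sufficient condition.

0.2149


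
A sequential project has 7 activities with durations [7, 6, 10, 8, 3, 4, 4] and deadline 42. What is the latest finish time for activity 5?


LF(activity 5) = deadline - sum of successor durations
Successors: activities 6 through 7 with durations [4, 4]
Sum of successor durations = 8
LF = 42 - 8 = 34

34


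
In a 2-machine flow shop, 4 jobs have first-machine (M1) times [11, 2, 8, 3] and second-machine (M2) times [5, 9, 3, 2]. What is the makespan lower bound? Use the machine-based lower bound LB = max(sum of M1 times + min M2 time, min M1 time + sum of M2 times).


LB1 = sum(M1 times) + min(M2 times) = 24 + 2 = 26
LB2 = min(M1 times) + sum(M2 times) = 2 + 19 = 21
Lower bound = max(LB1, LB2) = max(26, 21) = 26

26


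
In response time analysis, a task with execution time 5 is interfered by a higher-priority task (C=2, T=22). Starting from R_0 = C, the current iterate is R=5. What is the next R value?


R_next = C + ceil(R_prev / T_hp) * C_hp
ceil(5 / 22) = ceil(0.2273) = 1
Interference = 1 * 2 = 2
R_next = 5 + 2 = 7

7


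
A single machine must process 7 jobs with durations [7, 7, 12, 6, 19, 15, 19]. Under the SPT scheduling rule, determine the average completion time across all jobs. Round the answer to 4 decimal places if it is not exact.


Sort jobs by processing time (SPT order): [6, 7, 7, 12, 15, 19, 19]
Compute completion times sequentially:
  Job 1: processing = 6, completes at 6
  Job 2: processing = 7, completes at 13
  Job 3: processing = 7, completes at 20
  Job 4: processing = 12, completes at 32
  Job 5: processing = 15, completes at 47
  Job 6: processing = 19, completes at 66
  Job 7: processing = 19, completes at 85
Sum of completion times = 269
Average completion time = 269/7 = 38.4286

38.4286


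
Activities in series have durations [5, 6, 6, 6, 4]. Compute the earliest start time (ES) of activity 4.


Activity 4 starts after activities 1 through 3 complete.
Predecessor durations: [5, 6, 6]
ES = 5 + 6 + 6 = 17

17


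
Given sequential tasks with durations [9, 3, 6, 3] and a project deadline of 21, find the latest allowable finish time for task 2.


LF(activity 2) = deadline - sum of successor durations
Successors: activities 3 through 4 with durations [6, 3]
Sum of successor durations = 9
LF = 21 - 9 = 12

12


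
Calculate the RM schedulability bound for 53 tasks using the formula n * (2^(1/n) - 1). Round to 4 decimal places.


Compute 2^(1/53) = 1.0131641430
Subtract 1: 1.0131641430 - 1 = 0.0131641430
Multiply by n: 53 * 0.0131641430 = 0.6976995790
Round to 4 dp: 0.6977

0.6977


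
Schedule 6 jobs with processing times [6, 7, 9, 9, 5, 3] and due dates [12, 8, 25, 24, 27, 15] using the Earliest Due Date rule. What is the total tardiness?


Sort by due date (EDD order): [(7, 8), (6, 12), (3, 15), (9, 24), (9, 25), (5, 27)]
Compute completion times and tardiness:
  Job 1: p=7, d=8, C=7, tardiness=max(0,7-8)=0
  Job 2: p=6, d=12, C=13, tardiness=max(0,13-12)=1
  Job 3: p=3, d=15, C=16, tardiness=max(0,16-15)=1
  Job 4: p=9, d=24, C=25, tardiness=max(0,25-24)=1
  Job 5: p=9, d=25, C=34, tardiness=max(0,34-25)=9
  Job 6: p=5, d=27, C=39, tardiness=max(0,39-27)=12
Total tardiness = 24

24


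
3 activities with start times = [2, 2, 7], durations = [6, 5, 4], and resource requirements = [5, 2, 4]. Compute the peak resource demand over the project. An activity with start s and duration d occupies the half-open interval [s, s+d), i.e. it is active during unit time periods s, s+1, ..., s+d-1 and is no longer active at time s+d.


Each activity i is active on [start_i, start_i + duration_i).
Compute total resource usage per time slot:
  t=0: active resources = [], total = 0
  t=1: active resources = [], total = 0
  t=2: active resources = [5, 2], total = 7
  t=3: active resources = [5, 2], total = 7
  t=4: active resources = [5, 2], total = 7
  t=5: active resources = [5, 2], total = 7
  t=6: active resources = [5, 2], total = 7
  t=7: active resources = [5, 4], total = 9
  t=8: active resources = [4], total = 4
  t=9: active resources = [4], total = 4
  t=10: active resources = [4], total = 4
Peak resource demand = 9

9


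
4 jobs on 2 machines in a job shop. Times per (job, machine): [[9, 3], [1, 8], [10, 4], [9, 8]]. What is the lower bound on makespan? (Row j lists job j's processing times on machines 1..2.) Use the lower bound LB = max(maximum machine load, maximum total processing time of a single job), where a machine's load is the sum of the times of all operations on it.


Machine loads:
  Machine 1: 9 + 1 + 10 + 9 = 29
  Machine 2: 3 + 8 + 4 + 8 = 23
Max machine load = 29
Job totals:
  Job 1: 12
  Job 2: 9
  Job 3: 14
  Job 4: 17
Max job total = 17
Lower bound = max(29, 17) = 29

29


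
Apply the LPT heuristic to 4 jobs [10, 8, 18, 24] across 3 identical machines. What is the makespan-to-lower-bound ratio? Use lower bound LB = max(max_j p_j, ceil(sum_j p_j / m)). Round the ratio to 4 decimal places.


LPT order: [24, 18, 10, 8]
Machine loads after assignment: [24, 18, 18]
LPT makespan = 24
Lower bound = max(max_job, ceil(total/3)) = max(24, 20) = 24
Ratio = 24 / 24 = 1.0

1.0


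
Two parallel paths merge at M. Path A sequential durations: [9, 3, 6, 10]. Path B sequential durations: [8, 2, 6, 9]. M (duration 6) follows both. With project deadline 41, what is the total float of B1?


Forward pass: ES(B1) = sum of predecessors on chain B = 0
EF = ES + duration = 0 + 8 = 8
Backward pass: LF(M) = deadline = 41; LS(M) = 41 - 6 = 35
LF(B1) = LS(M) - sum(successors on chain B) = 35 - 17 = 18
LS = LF - duration = 18 - 8 = 10
Total float = LS - ES = 10 - 0 = 10

10


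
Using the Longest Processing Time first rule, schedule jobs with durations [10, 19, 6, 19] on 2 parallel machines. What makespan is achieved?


Sort jobs in decreasing order (LPT): [19, 19, 10, 6]
Assign each job to the least loaded machine:
  Machine 1: jobs [19, 10], load = 29
  Machine 2: jobs [19, 6], load = 25
Makespan = max load = 29

29


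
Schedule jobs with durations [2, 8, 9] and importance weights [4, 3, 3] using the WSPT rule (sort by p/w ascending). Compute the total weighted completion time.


Compute p/w ratios and sort ascending (WSPT): [(2, 4), (8, 3), (9, 3)]
Compute weighted completion times:
  Job (p=2,w=4): C=2, w*C=4*2=8
  Job (p=8,w=3): C=10, w*C=3*10=30
  Job (p=9,w=3): C=19, w*C=3*19=57
Total weighted completion time = 95

95


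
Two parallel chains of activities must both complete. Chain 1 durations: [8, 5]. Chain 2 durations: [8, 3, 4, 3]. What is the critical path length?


Path A total = 8 + 5 = 13
Path B total = 8 + 3 + 4 + 3 = 18
Critical path = longest path = max(13, 18) = 18

18


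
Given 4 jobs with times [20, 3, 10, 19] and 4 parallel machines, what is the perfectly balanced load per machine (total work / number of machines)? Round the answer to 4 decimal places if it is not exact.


Total processing time = 20 + 3 + 10 + 19 = 52
Number of machines = 4
Ideal balanced load = 52 / 4 = 13.0

13.0


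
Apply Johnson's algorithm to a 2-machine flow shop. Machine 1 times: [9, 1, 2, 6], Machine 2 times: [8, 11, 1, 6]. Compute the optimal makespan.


Apply Johnson's rule:
  Group 1 (a <= b): [(2, 1, 11), (4, 6, 6)]
  Group 2 (a > b): [(1, 9, 8), (3, 2, 1)]
Optimal job order: [2, 4, 1, 3]
Schedule:
  Job 2: M1 done at 1, M2 done at 12
  Job 4: M1 done at 7, M2 done at 18
  Job 1: M1 done at 16, M2 done at 26
  Job 3: M1 done at 18, M2 done at 27
Makespan = 27

27


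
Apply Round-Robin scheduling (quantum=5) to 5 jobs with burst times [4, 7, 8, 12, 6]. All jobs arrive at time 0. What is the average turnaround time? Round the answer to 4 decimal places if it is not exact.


Time quantum = 5
Execution trace:
  J1 runs 4 units, time = 4
  J2 runs 5 units, time = 9
  J3 runs 5 units, time = 14
  J4 runs 5 units, time = 19
  J5 runs 5 units, time = 24
  J2 runs 2 units, time = 26
  J3 runs 3 units, time = 29
  J4 runs 5 units, time = 34
  J5 runs 1 units, time = 35
  J4 runs 2 units, time = 37
Finish times: [4, 26, 29, 37, 35]
Average turnaround = 131/5 = 26.2

26.2


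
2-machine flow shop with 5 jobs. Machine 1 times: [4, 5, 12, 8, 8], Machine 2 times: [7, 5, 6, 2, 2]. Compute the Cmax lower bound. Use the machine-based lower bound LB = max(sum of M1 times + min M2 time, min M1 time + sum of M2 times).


LB1 = sum(M1 times) + min(M2 times) = 37 + 2 = 39
LB2 = min(M1 times) + sum(M2 times) = 4 + 22 = 26
Lower bound = max(LB1, LB2) = max(39, 26) = 39

39


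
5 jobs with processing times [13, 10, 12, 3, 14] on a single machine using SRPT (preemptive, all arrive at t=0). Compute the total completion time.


Since all jobs arrive at t=0, SRPT equals SPT ordering.
SPT order: [3, 10, 12, 13, 14]
Completion times:
  Job 1: p=3, C=3
  Job 2: p=10, C=13
  Job 3: p=12, C=25
  Job 4: p=13, C=38
  Job 5: p=14, C=52
Total completion time = 3 + 13 + 25 + 38 + 52 = 131

131


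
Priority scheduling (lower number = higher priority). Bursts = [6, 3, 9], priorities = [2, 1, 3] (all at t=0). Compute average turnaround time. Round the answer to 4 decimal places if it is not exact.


Sort by priority (ascending = highest first):
Order: [(1, 3), (2, 6), (3, 9)]
Completion times:
  Priority 1, burst=3, C=3
  Priority 2, burst=6, C=9
  Priority 3, burst=9, C=18
Average turnaround = 30/3 = 10.0

10.0


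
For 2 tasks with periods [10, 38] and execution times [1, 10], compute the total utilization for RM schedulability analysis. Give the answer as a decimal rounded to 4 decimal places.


Compute individual utilizations (exact fractions):
  Task 1: C/T = 1/10 (approx. 0.1)
  Task 2: C/T = 10/38 = 5/19 (approx. 0.2632)
Total utilization U = 1/10 + 5/19 = 69/190
Rounded to 4 decimal places: U = 0.3632
RM (Liu & Layland) bound for 2 tasks = 0.828427; compare with U = 69/190 (approx. 0.363158)
U <= bound, so schedulable by RM sufficient condition.

0.3632


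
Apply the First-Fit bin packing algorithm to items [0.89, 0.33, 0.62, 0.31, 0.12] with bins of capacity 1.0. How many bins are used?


Place items sequentially using First-Fit:
  Item 0.89 -> new Bin 1
  Item 0.33 -> new Bin 2
  Item 0.62 -> Bin 2 (now 0.95)
  Item 0.31 -> new Bin 3
  Item 0.12 -> Bin 3 (now 0.43)
Total bins used = 3

3


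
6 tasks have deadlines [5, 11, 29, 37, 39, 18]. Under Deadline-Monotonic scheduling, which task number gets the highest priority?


Sort tasks by relative deadline (ascending):
  Task 1: deadline = 5
  Task 2: deadline = 11
  Task 6: deadline = 18
  Task 3: deadline = 29
  Task 4: deadline = 37
  Task 5: deadline = 39
Priority order (highest first): [1, 2, 6, 3, 4, 5]
Highest priority task = 1

1


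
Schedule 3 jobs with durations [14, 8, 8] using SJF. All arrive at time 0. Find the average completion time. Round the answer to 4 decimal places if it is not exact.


SJF order (ascending): [8, 8, 14]
Completion times:
  Job 1: burst=8, C=8
  Job 2: burst=8, C=16
  Job 3: burst=14, C=30
Average completion = 54/3 = 18.0

18.0


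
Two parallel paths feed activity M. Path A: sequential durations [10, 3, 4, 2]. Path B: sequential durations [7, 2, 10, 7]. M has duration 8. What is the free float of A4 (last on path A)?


ES(A4) = sum of predecessors on chain A = 17
EF(A4) = ES + duration = 17 + 2 = 19
Successor of A4 is M. ES(M) = max(sum(A), sum(B)) = max(19, 26) = 26
Free float = ES(successor) - EF(current) = 26 - 19 = 7

7


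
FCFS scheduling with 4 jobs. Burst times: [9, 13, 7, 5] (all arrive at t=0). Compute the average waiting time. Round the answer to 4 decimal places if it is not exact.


FCFS order (as given): [9, 13, 7, 5]
Waiting times:
  Job 1: wait = 0
  Job 2: wait = 9
  Job 3: wait = 22
  Job 4: wait = 29
Sum of waiting times = 60
Average waiting time = 60/4 = 15.0

15.0


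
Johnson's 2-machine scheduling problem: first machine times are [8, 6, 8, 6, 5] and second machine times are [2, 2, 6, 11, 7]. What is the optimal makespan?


Apply Johnson's rule:
  Group 1 (a <= b): [(5, 5, 7), (4, 6, 11)]
  Group 2 (a > b): [(3, 8, 6), (1, 8, 2), (2, 6, 2)]
Optimal job order: [5, 4, 3, 1, 2]
Schedule:
  Job 5: M1 done at 5, M2 done at 12
  Job 4: M1 done at 11, M2 done at 23
  Job 3: M1 done at 19, M2 done at 29
  Job 1: M1 done at 27, M2 done at 31
  Job 2: M1 done at 33, M2 done at 35
Makespan = 35

35


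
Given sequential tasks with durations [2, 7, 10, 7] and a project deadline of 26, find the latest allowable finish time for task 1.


LF(activity 1) = deadline - sum of successor durations
Successors: activities 2 through 4 with durations [7, 10, 7]
Sum of successor durations = 24
LF = 26 - 24 = 2

2


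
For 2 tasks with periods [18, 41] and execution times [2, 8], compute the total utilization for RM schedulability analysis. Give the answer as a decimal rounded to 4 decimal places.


Compute individual utilizations (exact fractions):
  Task 1: C/T = 2/18 = 1/9 (approx. 0.1111)
  Task 2: C/T = 8/41 (approx. 0.1951)
Total utilization U = 1/9 + 8/41 = 113/369
Rounded to 4 decimal places: U = 0.3062
RM (Liu & Layland) bound for 2 tasks = 0.828427; compare with U = 113/369 (approx. 0.306233)
U <= bound, so schedulable by RM sufficient condition.

0.3062


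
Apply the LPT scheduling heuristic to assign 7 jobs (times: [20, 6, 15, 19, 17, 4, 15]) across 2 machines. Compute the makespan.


Sort jobs in decreasing order (LPT): [20, 19, 17, 15, 15, 6, 4]
Assign each job to the least loaded machine:
  Machine 1: jobs [20, 15, 15], load = 50
  Machine 2: jobs [19, 17, 6, 4], load = 46
Makespan = max load = 50

50


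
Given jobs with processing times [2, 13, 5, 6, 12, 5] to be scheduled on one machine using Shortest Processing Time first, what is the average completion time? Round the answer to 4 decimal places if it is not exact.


Sort jobs by processing time (SPT order): [2, 5, 5, 6, 12, 13]
Compute completion times sequentially:
  Job 1: processing = 2, completes at 2
  Job 2: processing = 5, completes at 7
  Job 3: processing = 5, completes at 12
  Job 4: processing = 6, completes at 18
  Job 5: processing = 12, completes at 30
  Job 6: processing = 13, completes at 43
Sum of completion times = 112
Average completion time = 112/6 = 18.6667

18.6667


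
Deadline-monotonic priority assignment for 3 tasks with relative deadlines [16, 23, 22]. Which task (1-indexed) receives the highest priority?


Sort tasks by relative deadline (ascending):
  Task 1: deadline = 16
  Task 3: deadline = 22
  Task 2: deadline = 23
Priority order (highest first): [1, 3, 2]
Highest priority task = 1

1


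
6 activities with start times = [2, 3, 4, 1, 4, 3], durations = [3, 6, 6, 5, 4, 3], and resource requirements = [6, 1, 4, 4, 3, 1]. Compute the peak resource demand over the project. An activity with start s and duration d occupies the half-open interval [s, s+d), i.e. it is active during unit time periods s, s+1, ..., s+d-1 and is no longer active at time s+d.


Each activity i is active on [start_i, start_i + duration_i).
Compute total resource usage per time slot:
  t=0: active resources = [], total = 0
  t=1: active resources = [4], total = 4
  t=2: active resources = [6, 4], total = 10
  t=3: active resources = [6, 1, 4, 1], total = 12
  t=4: active resources = [6, 1, 4, 4, 3, 1], total = 19
  t=5: active resources = [1, 4, 4, 3, 1], total = 13
  t=6: active resources = [1, 4, 3], total = 8
  t=7: active resources = [1, 4, 3], total = 8
  t=8: active resources = [1, 4], total = 5
  t=9: active resources = [4], total = 4
Peak resource demand = 19

19


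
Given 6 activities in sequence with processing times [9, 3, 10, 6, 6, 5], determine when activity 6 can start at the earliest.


Activity 6 starts after activities 1 through 5 complete.
Predecessor durations: [9, 3, 10, 6, 6]
ES = 9 + 3 + 10 + 6 + 6 = 34

34


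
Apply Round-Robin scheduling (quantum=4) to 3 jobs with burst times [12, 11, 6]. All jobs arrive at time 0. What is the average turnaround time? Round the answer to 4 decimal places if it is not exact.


Time quantum = 4
Execution trace:
  J1 runs 4 units, time = 4
  J2 runs 4 units, time = 8
  J3 runs 4 units, time = 12
  J1 runs 4 units, time = 16
  J2 runs 4 units, time = 20
  J3 runs 2 units, time = 22
  J1 runs 4 units, time = 26
  J2 runs 3 units, time = 29
Finish times: [26, 29, 22]
Average turnaround = 77/3 = 25.6667

25.6667


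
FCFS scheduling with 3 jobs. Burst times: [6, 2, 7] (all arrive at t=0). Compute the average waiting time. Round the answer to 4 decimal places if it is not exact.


FCFS order (as given): [6, 2, 7]
Waiting times:
  Job 1: wait = 0
  Job 2: wait = 6
  Job 3: wait = 8
Sum of waiting times = 14
Average waiting time = 14/3 = 4.6667

4.6667


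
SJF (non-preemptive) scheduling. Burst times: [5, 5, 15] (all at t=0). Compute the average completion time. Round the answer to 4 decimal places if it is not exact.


SJF order (ascending): [5, 5, 15]
Completion times:
  Job 1: burst=5, C=5
  Job 2: burst=5, C=10
  Job 3: burst=15, C=25
Average completion = 40/3 = 13.3333

13.3333


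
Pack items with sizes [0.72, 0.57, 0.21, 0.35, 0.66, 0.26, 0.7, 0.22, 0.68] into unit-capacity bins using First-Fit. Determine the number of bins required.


Place items sequentially using First-Fit:
  Item 0.72 -> new Bin 1
  Item 0.57 -> new Bin 2
  Item 0.21 -> Bin 1 (now 0.93)
  Item 0.35 -> Bin 2 (now 0.92)
  Item 0.66 -> new Bin 3
  Item 0.26 -> Bin 3 (now 0.92)
  Item 0.7 -> new Bin 4
  Item 0.22 -> Bin 4 (now 0.92)
  Item 0.68 -> new Bin 5
Total bins used = 5

5


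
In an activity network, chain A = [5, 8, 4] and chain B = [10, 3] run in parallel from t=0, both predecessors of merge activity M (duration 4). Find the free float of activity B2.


ES(B2) = sum of predecessors on chain B = 10
EF(B2) = ES + duration = 10 + 3 = 13
Successor of B2 is M. ES(M) = max(sum(A), sum(B)) = max(17, 13) = 17
Free float = ES(successor) - EF(current) = 17 - 13 = 4

4


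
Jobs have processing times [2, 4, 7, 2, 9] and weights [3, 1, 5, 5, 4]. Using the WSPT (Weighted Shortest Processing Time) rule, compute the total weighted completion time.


Compute p/w ratios and sort ascending (WSPT): [(2, 5), (2, 3), (7, 5), (9, 4), (4, 1)]
Compute weighted completion times:
  Job (p=2,w=5): C=2, w*C=5*2=10
  Job (p=2,w=3): C=4, w*C=3*4=12
  Job (p=7,w=5): C=11, w*C=5*11=55
  Job (p=9,w=4): C=20, w*C=4*20=80
  Job (p=4,w=1): C=24, w*C=1*24=24
Total weighted completion time = 181

181


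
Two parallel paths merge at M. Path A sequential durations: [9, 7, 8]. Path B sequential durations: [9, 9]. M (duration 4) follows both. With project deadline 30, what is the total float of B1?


Forward pass: ES(B1) = sum of predecessors on chain B = 0
EF = ES + duration = 0 + 9 = 9
Backward pass: LF(M) = deadline = 30; LS(M) = 30 - 4 = 26
LF(B1) = LS(M) - sum(successors on chain B) = 26 - 9 = 17
LS = LF - duration = 17 - 9 = 8
Total float = LS - ES = 8 - 0 = 8

8


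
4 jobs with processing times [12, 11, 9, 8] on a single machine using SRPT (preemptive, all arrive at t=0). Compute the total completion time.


Since all jobs arrive at t=0, SRPT equals SPT ordering.
SPT order: [8, 9, 11, 12]
Completion times:
  Job 1: p=8, C=8
  Job 2: p=9, C=17
  Job 3: p=11, C=28
  Job 4: p=12, C=40
Total completion time = 8 + 17 + 28 + 40 = 93

93


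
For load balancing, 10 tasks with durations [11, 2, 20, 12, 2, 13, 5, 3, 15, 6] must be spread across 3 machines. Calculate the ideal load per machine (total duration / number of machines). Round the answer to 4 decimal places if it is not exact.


Total processing time = 11 + 2 + 20 + 12 + 2 + 13 + 5 + 3 + 15 + 6 = 89
Number of machines = 3
Ideal balanced load = 89 / 3 = 29.6667

29.6667


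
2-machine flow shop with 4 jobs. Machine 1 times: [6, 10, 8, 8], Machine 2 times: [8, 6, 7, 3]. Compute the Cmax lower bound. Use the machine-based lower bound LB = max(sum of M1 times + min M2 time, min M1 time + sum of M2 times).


LB1 = sum(M1 times) + min(M2 times) = 32 + 3 = 35
LB2 = min(M1 times) + sum(M2 times) = 6 + 24 = 30
Lower bound = max(LB1, LB2) = max(35, 30) = 35

35


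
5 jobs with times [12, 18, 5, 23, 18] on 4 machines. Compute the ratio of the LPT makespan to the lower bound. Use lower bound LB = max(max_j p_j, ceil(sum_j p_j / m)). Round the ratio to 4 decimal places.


LPT order: [23, 18, 18, 12, 5]
Machine loads after assignment: [23, 18, 18, 17]
LPT makespan = 23
Lower bound = max(max_job, ceil(total/4)) = max(23, 19) = 23
Ratio = 23 / 23 = 1.0

1.0


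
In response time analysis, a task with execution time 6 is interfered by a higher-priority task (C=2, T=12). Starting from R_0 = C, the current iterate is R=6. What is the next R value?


R_next = C + ceil(R_prev / T_hp) * C_hp
ceil(6 / 12) = ceil(0.5) = 1
Interference = 1 * 2 = 2
R_next = 6 + 2 = 8

8


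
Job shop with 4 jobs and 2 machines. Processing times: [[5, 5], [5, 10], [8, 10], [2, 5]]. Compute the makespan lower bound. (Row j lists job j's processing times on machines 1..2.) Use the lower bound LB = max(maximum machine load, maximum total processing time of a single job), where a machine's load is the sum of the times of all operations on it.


Machine loads:
  Machine 1: 5 + 5 + 8 + 2 = 20
  Machine 2: 5 + 10 + 10 + 5 = 30
Max machine load = 30
Job totals:
  Job 1: 10
  Job 2: 15
  Job 3: 18
  Job 4: 7
Max job total = 18
Lower bound = max(30, 18) = 30

30


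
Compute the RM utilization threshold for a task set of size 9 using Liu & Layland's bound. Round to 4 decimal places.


Compute 2^(1/9) = 1.0800597389
Subtract 1: 1.0800597389 - 1 = 0.0800597389
Multiply by n: 9 * 0.0800597389 = 0.7205376501
Round to 4 dp: 0.7205

0.7205


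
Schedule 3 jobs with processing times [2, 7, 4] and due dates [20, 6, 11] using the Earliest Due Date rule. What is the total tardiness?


Sort by due date (EDD order): [(7, 6), (4, 11), (2, 20)]
Compute completion times and tardiness:
  Job 1: p=7, d=6, C=7, tardiness=max(0,7-6)=1
  Job 2: p=4, d=11, C=11, tardiness=max(0,11-11)=0
  Job 3: p=2, d=20, C=13, tardiness=max(0,13-20)=0
Total tardiness = 1

1


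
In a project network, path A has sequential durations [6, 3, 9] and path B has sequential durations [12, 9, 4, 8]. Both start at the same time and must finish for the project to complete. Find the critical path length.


Path A total = 6 + 3 + 9 = 18
Path B total = 12 + 9 + 4 + 8 = 33
Critical path = longest path = max(18, 33) = 33

33


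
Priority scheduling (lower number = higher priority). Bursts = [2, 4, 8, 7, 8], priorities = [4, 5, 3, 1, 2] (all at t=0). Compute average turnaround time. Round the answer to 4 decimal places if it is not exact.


Sort by priority (ascending = highest first):
Order: [(1, 7), (2, 8), (3, 8), (4, 2), (5, 4)]
Completion times:
  Priority 1, burst=7, C=7
  Priority 2, burst=8, C=15
  Priority 3, burst=8, C=23
  Priority 4, burst=2, C=25
  Priority 5, burst=4, C=29
Average turnaround = 99/5 = 19.8

19.8


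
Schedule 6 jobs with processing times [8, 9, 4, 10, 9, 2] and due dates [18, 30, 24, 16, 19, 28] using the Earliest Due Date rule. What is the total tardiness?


Sort by due date (EDD order): [(10, 16), (8, 18), (9, 19), (4, 24), (2, 28), (9, 30)]
Compute completion times and tardiness:
  Job 1: p=10, d=16, C=10, tardiness=max(0,10-16)=0
  Job 2: p=8, d=18, C=18, tardiness=max(0,18-18)=0
  Job 3: p=9, d=19, C=27, tardiness=max(0,27-19)=8
  Job 4: p=4, d=24, C=31, tardiness=max(0,31-24)=7
  Job 5: p=2, d=28, C=33, tardiness=max(0,33-28)=5
  Job 6: p=9, d=30, C=42, tardiness=max(0,42-30)=12
Total tardiness = 32

32


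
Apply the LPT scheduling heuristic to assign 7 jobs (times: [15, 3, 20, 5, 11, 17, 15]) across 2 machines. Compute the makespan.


Sort jobs in decreasing order (LPT): [20, 17, 15, 15, 11, 5, 3]
Assign each job to the least loaded machine:
  Machine 1: jobs [20, 15, 5, 3], load = 43
  Machine 2: jobs [17, 15, 11], load = 43
Makespan = max load = 43

43


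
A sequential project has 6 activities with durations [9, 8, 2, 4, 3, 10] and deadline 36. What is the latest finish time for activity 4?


LF(activity 4) = deadline - sum of successor durations
Successors: activities 5 through 6 with durations [3, 10]
Sum of successor durations = 13
LF = 36 - 13 = 23

23


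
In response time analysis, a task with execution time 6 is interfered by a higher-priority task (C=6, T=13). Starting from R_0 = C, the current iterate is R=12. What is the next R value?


R_next = C + ceil(R_prev / T_hp) * C_hp
ceil(12 / 13) = ceil(0.9231) = 1
Interference = 1 * 6 = 6
R_next = 6 + 6 = 12
R_next = R_prev, so the iteration has converged (response time = 12).

12
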